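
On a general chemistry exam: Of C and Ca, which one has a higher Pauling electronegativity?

C

EN rises left→right (higher Z_eff, smaller atoms) and falls top→bottom (larger, more shielded atoms).
Here both period and group differ, so the two effects have to be weighed against each other.
C > Ca: relative to Ca, both the across-period and down-group shifts push C's electronegativity up.
Tabulated electronegativity (Pauling): C 2.55, Ca 1.00.
So C has the higher Pauling electronegativity (C > Ca).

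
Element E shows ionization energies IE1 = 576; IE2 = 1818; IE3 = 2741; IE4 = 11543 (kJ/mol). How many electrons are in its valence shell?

Look for the largest jump between consecutive ionization energies: IE4/IE3 ≈ 4.2, far larger than any earlier ratio.
That jump marks the point where a core electron is being removed. So the atom has 3 valence electrons.

3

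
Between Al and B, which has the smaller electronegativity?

B is in period 2, group 13; Al is in period 3, group 13.
EN rises left→right (higher Z_eff, smaller atoms) and falls top→bottom (larger, more shielded atoms).
All are in group 13, so electronegativity increases up the group.
So Al has the smaller electronegativity (Al < B).

Al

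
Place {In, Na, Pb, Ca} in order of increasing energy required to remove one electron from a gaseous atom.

Na < In < Ca < Pb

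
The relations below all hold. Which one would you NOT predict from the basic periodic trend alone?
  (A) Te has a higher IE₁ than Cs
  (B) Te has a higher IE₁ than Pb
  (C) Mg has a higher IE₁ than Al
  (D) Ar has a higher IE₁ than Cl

The general trend: IE₁ increases across a period and decreases down a group.
(A) Te (period 5, group 16) vs Cs (period 6, group 1): the stated order agrees with the simple trend.
(B) Te (period 5, group 16) vs Pb (period 6, group 14): the stated order agrees with the simple trend.
(C) Mg (period 3, group 2) vs Al (period 3, group 13): the stated order contradicts the simple trend.
(D) Ar (period 3, group 18) vs Cl (period 3, group 17): the stated order agrees with the simple trend.
The exception is (C): Al's single 3p electron is easier to remove than one from Mg's filled 3s².

(C)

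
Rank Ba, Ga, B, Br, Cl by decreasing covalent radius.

Ba > Ga > Br > Cl > B

B is in period 2, group 13; Cl is in period 3, group 17; Ga is in period 4, group 13; Br is in period 4, group 17; Ba is in period 6, group 2.
Atomic radius shrinks across a period as nuclear charge pulls the same shell inward, and grows down a group as new shells are added.
Neither a single period nor a single group — weigh both effects.
Cl > B: period and group pull opposite ways; the down-group shift dominates (99 vs 85 pm).
Br > Cl: they share group 17; the group trend gives Br the larger value.
Ga > Br: both are in period 4; the period trend gives Ga the larger value.
Ba > Ga: relative to Ga, both the across-period and down-group shifts push Ba's atomic radius up.
Tabulated atomic radius (pm): B 85, Cl 99, Ga 124, Br 114, Ba 196.
So from largest to smallest: Ba > Ga > Br > Cl > B.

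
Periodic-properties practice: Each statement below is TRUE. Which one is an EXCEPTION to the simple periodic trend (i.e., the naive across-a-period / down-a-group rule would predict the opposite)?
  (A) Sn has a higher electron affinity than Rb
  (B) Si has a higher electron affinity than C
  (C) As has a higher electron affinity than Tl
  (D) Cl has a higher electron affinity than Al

(B)

The general trend: electron affinity increases across a period and decreases down a group.
(A) Sn (period 5, group 14) vs Rb (period 5, group 1): the stated order agrees with the simple trend.
(B) Si (period 3, group 14) vs C (period 2, group 14): the stated order contradicts the simple trend.
(C) As (period 4, group 15) vs Tl (period 6, group 13): the stated order agrees with the simple trend.
(D) Cl (period 3, group 17) vs Al (period 3, group 13): the stated order agrees with the simple trend.
The exception is (B): Si's larger, more diffuse 3p orbitals accept an added electron slightly more readily than C's compact 2p.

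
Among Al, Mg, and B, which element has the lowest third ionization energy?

After 2 electrons have been removed, what remains? Al²⁺ still has 1 valence electron; Mg²⁺ is the bare [Ne] core; B²⁺ still has 1 valence electron.
Core electrons are held far more tightly than valence electrons, so Mg tops the IE_3 order.
Valence configurations: Al²⁺ [Ne]3s¹, B²⁺ [He]2s¹.
Approximate IE_3 values (kJ/mol): Al 2745, Mg 7733, B 3660.
So the third ionization energies run Al < B < Mg.

Al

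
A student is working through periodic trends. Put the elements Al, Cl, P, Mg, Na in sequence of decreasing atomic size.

Atomic radius shrinks across a period as nuclear charge pulls the same shell inward, and grows down a group as new shells are added.
All lie in period 3, so atomic radius increases right to left.
So from largest to smallest: Na > Mg > Al > P > Cl.

Na, Mg, Al, P, Cl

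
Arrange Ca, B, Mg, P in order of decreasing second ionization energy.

B, P, Mg, Ca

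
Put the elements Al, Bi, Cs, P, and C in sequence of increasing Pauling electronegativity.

Cs < Al < Bi < P < C

EN rises left→right (higher Z_eff, smaller atoms) and falls top→bottom (larger, more shielded atoms).
Neither a single period nor a single group — weigh both effects.
Al > Cs: both effects reinforce here, so Al is clearly the higher of the two.
Bi > Al: period and group pull opposite ways; the across-period shift dominates (2.02 vs 1.61).
P > Bi: P sits above Bi in group 15, so the down-group effect alone puts P higher.
C > P: the two effects oppose for this pair; the down-group effect wins (2.55 vs 2.19).
Tabulated electronegativity (Pauling): C 2.55, Al 1.61, P 2.19, Cs 0.79, Bi 2.02.
So from lowest to highest: Cs < Al < Bi < P < C.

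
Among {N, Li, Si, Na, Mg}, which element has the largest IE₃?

The third ionization energy removes an electron from the +2 ion. For each element: N²⁺ still has 3 valence electrons; Li²⁺ is already 1 electron into the core; Si²⁺ still has 2 valence electrons; Na²⁺ is already 1 electron into the core; Mg²⁺ is the bare [Ne] core.
Breaking into a closed-shell core is much more expensive than removing a leftover valence electron — Na, Mg and Li have the largest IE_3 here.
Valence configurations: N²⁺ [He]2s²2p¹, Si²⁺ [Ne]3s².
Approximate IE_3 values (kJ/mol): N 4578, Li 11815, Si 3232, Na 6910, Mg 7733.
Hence IE_3: Si < N < Na < Mg < Li.

Li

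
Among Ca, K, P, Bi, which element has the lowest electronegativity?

K

P is in period 3, group 15; K is in period 4, group 1; Ca is in period 4, group 2; Bi is in period 6, group 15.
Electronegativity increases across a period and decreases down a group, tracking effective nuclear charge and atomic size.
These span different periods and groups, so the two trends combine.
Ca > K: both are in period 4; the period trend gives Ca the larger value.
Bi > Ca: the two effects oppose for this pair; the across-period effect wins (2.02 vs 1.00).
P > Bi: P sits above Bi in group 15, so the down-group effect alone puts P higher.
For reference (Pauling): P 2.19, K 0.82, Ca 1.00, Bi 2.02.
The lowest electronegativity among these belongs to K.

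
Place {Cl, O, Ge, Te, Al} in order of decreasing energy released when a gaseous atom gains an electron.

O is in period 2, group 16; Al is in period 3, group 13; Cl is in period 3, group 17; Ge is in period 4, group 14; Te is in period 5, group 16.
EA tends to increase across a period and decrease down a group, though the pattern is less regular than for IE or radius.
These span different periods and groups, so the two trends combine.
Ge > Al: period and group pull opposite ways; the across-period shift dominates (119 vs 42 kJ/mol).
O > Ge: relative to Ge, both the across-period and down-group shifts push O's electron affinity up.
Te > O: this pair runs against the simple trend — see the exception note.
Cl > Te: both effects reinforce here, so Cl is clearly the higher of the two.
Note the exception: Te has a higher electron affinity than O, contrary to the simple trend — O's compact 2p subshell gives strong electron–electron repulsion on the added electron.
Tabulated electron affinity (kJ/mol): O 141, Al 42, Cl 349, Ge 119, Te 190.
So from highest to lowest: Cl > Te > O > Ge > Al.

Cl > Te > O > Ge > Al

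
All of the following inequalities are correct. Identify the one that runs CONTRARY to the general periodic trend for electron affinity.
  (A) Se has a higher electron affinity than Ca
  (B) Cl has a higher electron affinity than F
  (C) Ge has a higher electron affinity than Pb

The general trend: electron affinity increases across a period and decreases down a group.
(A) Se (period 4, group 16) vs Ca (period 4, group 2): the stated order agrees with the simple trend.
(B) Cl (period 3, group 17) vs F (period 2, group 17): the stated order contradicts the simple trend.
(C) Ge (period 4, group 14) vs Pb (period 6, group 14): the stated order agrees with the simple trend.
The exception is (B): F's small 2p subshell makes the incoming electron feel strong e⁻–e⁻ repulsion, so Cl actually releases more energy on gaining an electron.

(B)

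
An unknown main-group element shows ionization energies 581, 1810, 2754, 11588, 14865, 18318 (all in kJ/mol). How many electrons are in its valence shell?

3

Look for the largest jump between consecutive ionization energies: IE4/IE3 ≈ 4.2, far larger than any earlier ratio.
That jump marks the point where a core electron is being removed. So the atom has 3 valence electrons.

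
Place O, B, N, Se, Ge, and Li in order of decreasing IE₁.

Li is in period 2, group 1; B is in period 2, group 13; N is in period 2, group 15; O is in period 2, group 16; Ge is in period 4, group 14; Se is in period 4, group 16.
Across a period the outer electron is held more tightly (higher IE₁); down a group it sits in a higher shell, more shielded, and comes off more easily.
These span different periods and groups, so the two trends combine.
Ge > Li: the two effects oppose for this pair; the across-period effect wins (762 vs 520 kJ/mol).
B > Ge: the two effects oppose for this pair; the down-group effect wins (801 vs 762 kJ/mol).
Se > B: period and group pull opposite ways; the across-period shift dominates (941 vs 801 kJ/mol).
O > Se: O sits above Se in group 16, so the down-group effect alone puts O higher.
N > O: this pair runs against the simple trend — see the exception note.
Note the exception: N has a higher first ionization energy than O, contrary to the simple trend — pairing an electron in O's 2p⁴ costs repulsion energy, so O ionizes more easily than half-filled N (2p³).
For reference (kJ/mol): Li 520, B 801, N 1402, O 1314, Ge 762, Se 941.
So from highest to lowest: N > O > Se > B > Ge > Li.

N > O > Se > B > Ge > Li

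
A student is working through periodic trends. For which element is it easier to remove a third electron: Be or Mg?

After 2 electrons have been removed, what remains? Be²⁺ is the bare [He] core; Mg²⁺ is the bare [Ne] core.
All of these are removing an electron from a noble-gas core or deeper; the smaller core (lower principal quantum number) is held far more tightly, and within a period the higher nuclear charge binds the same core more tightly.
Tabulated IE_3 (kJ/mol): Be 14849, Mg 7733.
Putting it together, IE_3: Mg < Be.

Mg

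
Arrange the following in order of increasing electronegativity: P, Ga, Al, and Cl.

EN rises left→right (higher Z_eff, smaller atoms) and falls top→bottom (larger, more shielded atoms).
Here both period and group differ, so the two effects have to be weighed against each other.
Ga > Al: this pair runs against the simple trend — see the exception note.
P > Ga: relative to Ga, both the across-period and down-group shifts push P's electronegativity up.
Cl > P: Cl lies to the right of P in period 3, so the across-period effect alone puts Cl higher.
Note the exception: Ga has a higher electronegativity than Al, contrary to the simple trend — poor shielding by filled d (and f) subshells raises the heavier element's effective nuclear charge more than the simple down-group trend predicts.
For reference (Pauling): Al 1.61, P 2.19, Cl 3.16, Ga 1.81.
So from lowest to highest: Al < Ga < P < Cl.

Al, Ga, P, Cl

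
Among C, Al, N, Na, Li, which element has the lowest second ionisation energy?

Al

IE_2 is the cost of taking one more electron from the +1 cation: C⁺ still has 3 valence electrons; Al⁺ still has 2 valence electrons; N⁺ still has 4 valence electrons; Na⁺ is the bare [Ne] core; Li⁺ is the bare [He] core.
Breaking into a closed-shell core is much more expensive than removing a leftover valence electron — Na and Li have the largest IE_2 here.
Valence configurations: C⁺ [He]2s²2p¹, Al⁺ [Ne]3s², N⁺ [He]2s²2p².
The numbers (kJ/mol): C 2353, Al 1817, N 2856, Na 4562, Li 7298.
Hence IE_2: Al < C < N < Na < Li.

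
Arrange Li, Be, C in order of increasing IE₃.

C < Li < Be

The third ionization energy removes an electron from the +2 ion. For each element: Li²⁺ is already 1 electron into the core; Be²⁺ is the bare [He] core; C²⁺ still has 2 valence electrons.
Core electrons are held far more tightly than valence electrons, so Li and Be top the IE_3 order.
The numbers (kJ/mol): Li 11815, Be 14849, C 4620.
Putting it together, IE_3: C < Li < Be.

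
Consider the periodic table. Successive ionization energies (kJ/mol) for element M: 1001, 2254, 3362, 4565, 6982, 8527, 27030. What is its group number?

Look for the largest jump between consecutive ionization energies: IE7/IE6 ≈ 3.2, far larger than any earlier ratio.
That jump marks the point where a core electron is being removed. So the atom has 6 valence electrons.
A main-group element with 6 valence electrons is in group 16.

Group 16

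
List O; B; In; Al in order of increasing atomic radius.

O < B < Al < In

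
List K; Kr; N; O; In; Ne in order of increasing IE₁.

N is in period 2, group 15; O is in period 2, group 16; Ne is in period 2, group 18; K is in period 4, group 1; Kr is in period 4, group 18; In is in period 5, group 13.
Across a period the outer electron is held more tightly (higher IE₁); down a group it sits in a higher shell, more shielded, and comes off more easily.
Neither a single period nor a single group — weigh both effects.
In > K: period and group pull opposite ways; the across-period shift dominates (558 vs 419 kJ/mol).
O > In: both effects reinforce here, so O is clearly the higher of the two.
Kr > O: period and group pull opposite ways; the across-period shift dominates (1351 vs 1314 kJ/mol).
N > Kr: period and group pull opposite ways; the down-group shift dominates (1402 vs 1351 kJ/mol).
Ne > N: Ne lies to the right of N in period 2, so the across-period effect alone puts Ne higher.
Note the exception: N has a higher first ionization energy than O, contrary to the simple trend — pairing an electron in O's 2p⁴ costs repulsion energy, so O ionizes more easily than half-filled N (2p³).
Tabulated first ionization energy (kJ/mol): N 1402, O 1314, Ne 2081, K 419, Kr 1351, In 558.
So from lowest to highest: K < In < O < Kr < N < Ne.

K < In < O < Kr < N < Ne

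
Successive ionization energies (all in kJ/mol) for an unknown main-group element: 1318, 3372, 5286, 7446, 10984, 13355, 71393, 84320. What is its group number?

Group 16

Look for the largest jump between consecutive ionization energies: IE7/IE6 ≈ 5.3, far larger than any earlier ratio.
That jump marks the point where a core electron is being removed. So the atom has 6 valence electrons.
A main-group element with 6 valence electrons is in group 16.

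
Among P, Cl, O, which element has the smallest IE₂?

P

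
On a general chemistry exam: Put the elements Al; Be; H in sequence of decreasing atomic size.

Al > Be > H

H is in period 1, group 1; Be is in period 2, group 2; Al is in period 3, group 13.
Moving right in a period, electrons are added to the same shell under a stronger nuclear pull, so atoms get smaller; moving down, a new shell is opened and atoms get larger.
These sit on a diagonal, where the across-period and down-group effects partly cancel.
Be > H: period and group pull opposite ways; the down-group shift dominates (102 vs 32 pm).
Al > Be: the two effects oppose for this pair; the down-group effect wins (126 vs 102 pm).
Tabulated atomic radius (pm): H 32, Be 102, Al 126.
So from largest to smallest: Al > Be > H.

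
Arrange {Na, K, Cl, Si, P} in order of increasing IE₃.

P, Si, Cl, K, Na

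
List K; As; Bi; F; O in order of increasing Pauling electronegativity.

Atoms toward the upper right of the periodic table pull bonding electrons most strongly.
Neither a single period nor a single group — weigh both effects.
Bi > K: period and group pull opposite ways; the across-period shift dominates (2.02 vs 0.82).
As > Bi: As sits above Bi in group 15, so the down-group effect alone puts As higher.
O > As: relative to As, both the across-period and down-group shifts push O's electronegativity up.
F > O: both are in period 2; the period trend gives F the larger value.
Approximate values (Pauling): O 3.44, F 3.98, K 0.82, As 2.18, Bi 2.02.
So from lowest to highest: K < Bi < As < O < F.

K < Bi < As < O < F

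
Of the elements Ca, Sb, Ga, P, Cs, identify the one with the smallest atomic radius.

P

Moving right in a period, electrons are added to the same shell under a stronger nuclear pull, so atoms get smaller; moving down, a new shell is opened and atoms get larger.
Here both period and group differ, so the two effects have to be weighed against each other.
Ga > P: relative to P, both the across-period and down-group shifts push Ga's atomic radius up.
Sb > Ga: period and group pull opposite ways; the down-group shift dominates (140 vs 124 pm).
Ca > Sb: the two effects oppose for this pair; the across-period effect wins (171 vs 140 pm).
Cs > Ca: relative to Ca, both the across-period and down-group shifts push Cs's atomic radius up.
Tabulated atomic radius (pm): P 111, Ca 171, Ga 124, Sb 140, Cs 232.
The smallest atomic radius among these belongs to P.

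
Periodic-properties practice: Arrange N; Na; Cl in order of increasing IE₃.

Consider each +2 ion: N²⁺ still has 3 valence electrons; Na²⁺ is already 1 electron into the core; Cl²⁺ still has 5 valence electrons.
Core electrons are held far more tightly than valence electrons, so Na tops the IE_3 order.
Valence configurations: N²⁺ [He]2s²2p¹, Cl²⁺ [Ne]3s²3p³.
The numbers (kJ/mol): N 4578, Na 6910, Cl 3822.
Overall IE_3 order: Cl < N < Na.

Cl < N < Na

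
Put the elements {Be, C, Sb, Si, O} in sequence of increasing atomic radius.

O, C, Be, Si, Sb

Be is in period 2, group 2; C is in period 2, group 14; O is in period 2, group 16; Si is in period 3, group 14; Sb is in period 5, group 15.
Atomic radius shrinks across a period as nuclear charge pulls the same shell inward, and grows down a group as new shells are added.
Here both period and group differ, so the two effects have to be weighed against each other.
C > O: C lies to the left of O in period 2, so the across-period effect alone puts C larger.
Be > C: Be lies to the left of C in period 2, so the across-period effect alone puts Be larger.
Si > Be: the two effects oppose for this pair; the down-group effect wins (116 vs 102 pm).
Sb > Si: the two effects oppose for this pair; the down-group effect wins (140 vs 116 pm).
Approximate values (pm): Be 102, C 75, O 63, Si 116, Sb 140.
So from smallest to largest: O < C < Be < Si < Sb.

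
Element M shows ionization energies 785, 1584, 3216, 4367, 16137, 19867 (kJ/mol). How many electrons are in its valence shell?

Look for the largest jump between consecutive ionization energies: IE5/IE4 ≈ 3.7, far larger than any earlier ratio.
That jump marks the point where a core electron is being removed. So the atom has 4 valence electrons.

4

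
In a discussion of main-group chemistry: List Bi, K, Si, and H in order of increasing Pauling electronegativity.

K, Si, Bi, H

H is in period 1, group 1; Si is in period 3, group 14; K is in period 4, group 1; Bi is in period 6, group 15.
Smaller atoms with higher effective nuclear charge are more electronegative.
Here both period and group differ, so the two effects have to be weighed against each other.
Si > K: relative to K, both the across-period and down-group shifts push Si's electronegativity up.
Bi > Si: period and group pull opposite ways; the across-period shift dominates (2.02 vs 1.90).
H > Bi: the two effects oppose for this pair; the down-group effect wins (2.20 vs 2.02).
Approximate values (Pauling): H 2.20, Si 1.90, K 0.82, Bi 2.02.
So from lowest to highest: K < Si < Bi < H.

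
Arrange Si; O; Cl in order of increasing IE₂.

IE_2 is the cost of taking one more electron from the +1 cation: Si⁺ still has 3 valence electrons; O⁺ still has 5 valence electrons; Cl⁺ still has 6 valence electrons.
All are still removing valence electrons, so compare the +1 ions as you would atoms: IE_2 generally rises across a period (higher Z_eff) and falls down a group (larger shell), subject to the usual subshell exceptions.
Valence configurations: Si⁺ [Ne]3s²3p¹, O⁺ [He]2s²2p³, Cl⁺ [Ne]3s²3p⁴.
Tabulated IE_2 (kJ/mol): Si 1577, O 3388, Cl 2298.
Hence IE_2: Si < Cl < O.

Si < Cl < O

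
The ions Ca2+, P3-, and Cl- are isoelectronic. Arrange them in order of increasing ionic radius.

All of these have 18 electrons, so size is governed by nuclear charge alone: the more protons, the stronger the pull on the same electron cloud, and the smaller the ion.
Nuclear charges: Ca2+ (Z=20), Cl- (Z=17), P3- (Z=15).
Smallest to largest: Ca2+ < Cl- < P3-.

Ca2+ < Cl- < P3-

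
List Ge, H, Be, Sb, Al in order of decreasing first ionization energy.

H is in period 1, group 1; Be is in period 2, group 2; Al is in period 3, group 13; Ge is in period 4, group 14; Sb is in period 5, group 15.
Across a period the outer electron is held more tightly (higher IE₁); down a group it sits in a higher shell, more shielded, and comes off more easily.
A diagonal step moves right (one effect) and down (the opposite effect) at once.
Ge > Al: the two effects oppose for this pair; the across-period effect wins (762 vs 578 kJ/mol).
Sb > Ge: period and group pull opposite ways; the across-period shift dominates (831 vs 762 kJ/mol).
Be > Sb: the two effects oppose for this pair; the down-group effect wins (900 vs 831 kJ/mol).
H > Be: period and group pull opposite ways; the down-group shift dominates (1312 vs 900 kJ/mol).
Approximate values (kJ/mol): H 1312, Be 900, Al 578, Ge 762, Sb 831.
So from highest to lowest: H > Be > Sb > Ge > Al.

H > Be > Sb > Ge > Al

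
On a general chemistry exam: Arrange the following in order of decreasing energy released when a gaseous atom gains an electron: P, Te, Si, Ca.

Si is in period 3, group 14; P is in period 3, group 15; Ca is in period 4, group 2; Te is in period 5, group 16.
EA tends to increase across a period and decrease down a group, though the pattern is less regular than for IE or radius.
Here both period and group differ, so the two effects have to be weighed against each other.
P > Ca: relative to Ca, both the across-period and down-group shifts push P's electron affinity up.
Si > P: this pair runs against the simple trend — see the exception note.
Te > Si: the two effects oppose for this pair; the across-period effect wins (190 vs 134 kJ/mol).
Note the exception: Si has a higher electron affinity than P, contrary to the simple trend — adding an electron to P's half-filled 3p³ is unfavourable, so Si (3p²) has the more exothermic EA.
Approximate values (kJ/mol): Si 134, P 72, Ca 2, Te 190.
So from highest to lowest: Te > Si > P > Ca.

Te, Si, P, Ca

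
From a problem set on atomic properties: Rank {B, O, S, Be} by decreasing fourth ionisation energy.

B, Be, O, S

The fourth ionization energy removes an electron from the +3 ion. For each element: B³⁺ is the bare [He] core; O³⁺ still has 3 valence electrons; S³⁺ still has 3 valence electrons; Be³⁺ is already 1 electron into the core.
Pulling an electron out of a noble-gas core costs far more than removing a remaining valence electron, so Be and B sit at the high end of IE_4.
Valence configurations: O³⁺ [He]2s²2p¹, S³⁺ [Ne]3s²3p¹.
Approximate IE_4 values (kJ/mol): B 25026, O 7469, S 4556, Be 21007.
Overall IE_4 order: S < O < Be < B.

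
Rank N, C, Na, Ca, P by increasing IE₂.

Ca, P, C, N, Na

IE_2 is the cost of taking one more electron from the +1 cation: N⁺ still has 4 valence electrons; C⁺ still has 3 valence electrons; Na⁺ is the bare [Ne] core; Ca⁺ still has 1 valence electron; P⁺ still has 4 valence electrons.
Core electrons are held far more tightly than valence electrons, so Na tops the IE_2 order.
Valence configurations: N⁺ [He]2s²2p², C⁺ [He]2s²2p¹, Ca⁺ [Ar]4s¹, P⁺ [Ne]3s²3p².
Tabulated IE_2 (kJ/mol): N 2856, C 2353, Na 4562, Ca 1145, P 1907.
Hence IE_2: Ca < P < C < N < Na.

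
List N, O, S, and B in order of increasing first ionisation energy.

B < S < O < N

B is in period 2, group 13; N is in period 2, group 15; O is in period 2, group 16; S is in period 3, group 16.
First ionization energy rises across a period (greater Z_eff holds electrons more tightly) and falls down a group (valence electrons are farther from the nucleus).
Neither a single period nor a single group — weigh both effects.
S > B: period and group pull opposite ways; the across-period shift dominates (1000 vs 801 kJ/mol).
O > S: O sits above S in group 16, so the down-group effect alone puts O higher.
N > O: this pair runs against the simple trend — see the exception note.
Note the exception: N has a higher first ionization energy than O, contrary to the simple trend — pairing an electron in O's 2p⁴ costs repulsion energy, so O ionizes more easily than half-filled N (2p³).
For reference (kJ/mol): B 801, N 1402, O 1314, S 1000.
So from lowest to highest: B < S < O < N.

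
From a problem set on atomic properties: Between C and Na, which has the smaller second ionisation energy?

The second ionization energy removes an electron from the +1 ion. For each element: C⁺ still has 3 valence electrons; Na⁺ is the bare [Ne] core.
Core electrons are held far more tightly than valence electrons, so Na tops the IE_2 order.
Tabulated IE_2 (kJ/mol): C 2353, Na 4562.
Hence IE_2: C < Na.

C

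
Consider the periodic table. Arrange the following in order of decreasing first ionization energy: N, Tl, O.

N, O, Tl

N is in period 2, group 15; O is in period 2, group 16; Tl is in period 6, group 13.
Across a period the outer electron is held more tightly (higher IE₁); down a group it sits in a higher shell, more shielded, and comes off more easily.
Neither a single period nor a single group — weigh both effects.
O > Tl: relative to Tl, both the across-period and down-group shifts push O's first ionization energy up.
N > O: this pair runs against the simple trend — see the exception note.
Note the exception: N has a higher first ionization energy than O, contrary to the simple trend — pairing an electron in O's 2p⁴ costs repulsion energy, so O ionizes more easily than half-filled N (2p³).
Tabulated first ionization energy (kJ/mol): N 1402, O 1314, Tl 589.
So from highest to lowest: N > O > Tl.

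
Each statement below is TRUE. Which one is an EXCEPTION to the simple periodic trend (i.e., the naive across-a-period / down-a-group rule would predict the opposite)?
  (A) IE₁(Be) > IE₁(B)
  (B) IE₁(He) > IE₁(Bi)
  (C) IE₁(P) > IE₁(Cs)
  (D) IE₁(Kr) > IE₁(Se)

(A)

The general trend: first ionisation energy increases across a period and decreases down a group.
(A) Be (period 2, group 2) vs B (period 2, group 13): the stated order contradicts the simple trend.
(B) He (period 1, group 18) vs Bi (period 6, group 15): the stated order agrees with the simple trend.
(C) P (period 3, group 15) vs Cs (period 6, group 1): the stated order agrees with the simple trend.
(D) Kr (period 4, group 18) vs Se (period 4, group 16): the stated order agrees with the simple trend.
The exception is (A): removing B's lone 2p electron is easier than breaking Be's filled 2s².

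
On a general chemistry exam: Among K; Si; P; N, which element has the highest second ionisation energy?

IE_2 is the cost of taking one more electron from the +1 cation: K⁺ is the bare [Ar] core; Si⁺ still has 3 valence electrons; P⁺ still has 4 valence electrons; N⁺ still has 4 valence electrons.
Core electrons are held far more tightly than valence electrons, so K tops the IE_2 order.
Valence configurations: Si⁺ [Ne]3s²3p¹, P⁺ [Ne]3s²3p², N⁺ [He]2s²2p².
The numbers (kJ/mol): K 3052, Si 1577, P 1907, N 2856.
Overall IE_2 order: Si < P < N < K.

K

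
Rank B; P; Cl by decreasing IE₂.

B > Cl > P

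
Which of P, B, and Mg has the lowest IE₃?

Consider each +2 ion: P²⁺ still has 3 valence electrons; B²⁺ still has 1 valence electron; Mg²⁺ is the bare [Ne] core.
Pulling an electron out of a noble-gas core costs far more than removing a remaining valence electron, so Mg sits at the high end of IE_3.
Valence configurations: P²⁺ [Ne]3s²3p¹, B²⁺ [He]2s¹.
The numbers (kJ/mol): P 2914, B 3660, Mg 7733.
Overall IE_3 order: P < B < Mg.

P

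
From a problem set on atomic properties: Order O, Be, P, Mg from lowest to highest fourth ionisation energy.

Consider each +3 ion: O³⁺ still has 3 valence electrons; Be³⁺ is already 1 electron into the core; P³⁺ still has 2 valence electrons; Mg³⁺ is already 1 electron into the core.
Core electrons are held far more tightly than valence electrons, so Mg and Be top the IE_4 order.
Valence configurations: O³⁺ [He]2s²2p¹, P³⁺ [Ne]3s².
Tabulated IE_4 (kJ/mol): O 7469, Be 21007, P 4964, Mg 10543.
Hence IE_4: P < O < Mg < Be.

P < O < Mg < Be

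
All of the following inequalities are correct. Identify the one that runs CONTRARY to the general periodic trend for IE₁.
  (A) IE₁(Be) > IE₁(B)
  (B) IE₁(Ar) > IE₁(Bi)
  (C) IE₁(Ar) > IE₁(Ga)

(A)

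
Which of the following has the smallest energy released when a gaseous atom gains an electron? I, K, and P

Atoms with high Z_eff and room in the valence shell (especially the halogens) have the most exothermic electron affinities.
Neither a single period nor a single group — weigh both effects.
P > K: relative to K, both the across-period and down-group shifts push P's electron affinity up.
I > P: the two effects oppose for this pair; the across-period effect wins (295 vs 72 kJ/mol).
Tabulated electron affinity (kJ/mol): P 72, K 48, I 295.
The smallest energy released when a gaseous atom gains an electron among these belongs to K.

K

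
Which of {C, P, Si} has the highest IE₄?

After 3 electrons have been removed, what remains? C³⁺ still has 1 valence electron; P³⁺ still has 2 valence electrons; Si³⁺ still has 1 valence electron.
All are still removing valence electrons, so compare the +3 ions as you would atoms: IE_4 generally rises across a period (higher Z_eff) and falls down a group (larger shell), subject to the usual subshell exceptions.
Valence configurations: C³⁺ [He]2s¹, P³⁺ [Ne]3s², Si³⁺ [Ne]3s¹.
The numbers (kJ/mol): C 6223, P 4964, Si 4356.
Putting it together, IE_4: Si < P < C.

C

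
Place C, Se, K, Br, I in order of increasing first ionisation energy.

C is in period 2, group 14; K is in period 4, group 1; Se is in period 4, group 16; Br is in period 4, group 17; I is in period 5, group 17.
IE₁ increases left→right with effective nuclear charge and decreases top→bottom as the valence shell moves farther out.
Neither a single period nor a single group — weigh both effects.
Se > K: both are in period 4; the period trend gives Se the larger value.
I > Se: the two effects oppose for this pair; the across-period effect wins (1008 vs 941 kJ/mol).
C > I: the two effects oppose for this pair; the down-group effect wins (1086 vs 1008 kJ/mol).
Br > C: period and group pull opposite ways; the across-period shift dominates (1140 vs 1086 kJ/mol).
For reference (kJ/mol): C 1086, K 419, Se 941, Br 1140, I 1008.
So from lowest to highest: K < Se < I < C < Br.

K, Se, I, C, Br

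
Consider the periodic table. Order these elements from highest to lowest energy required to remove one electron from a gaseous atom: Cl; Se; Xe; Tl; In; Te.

Cl is in period 3, group 17; Se is in period 4, group 16; In is in period 5, group 13; Te is in period 5, group 16; Xe is in period 5, group 18; Tl is in period 6, group 13.
IE₁ increases left→right with effective nuclear charge and decreases top→bottom as the valence shell moves farther out.
Here both period and group differ, so the two effects have to be weighed against each other.
Tl > In: this pair runs against the simple trend — see the exception note.
Te > Tl: both effects reinforce here, so Te is clearly the higher of the two.
Se > Te: Se sits above Te in group 16, so the down-group effect alone puts Se higher.
Xe > Se: the two effects oppose for this pair; the across-period effect wins (1170 vs 941 kJ/mol).
Cl > Xe: the two effects oppose for this pair; the down-group effect wins (1251 vs 1170 kJ/mol).
Note the exception: Tl has a higher first ionization energy than In, contrary to the simple trend — relativistic 6s stabilisation and poor 4f/5d shielding distort the trend for the heavy p-block elements.
Approximate values (kJ/mol): Cl 1251, Se 941, In 558, Te 869, Xe 1170, Tl 589.
So from highest to lowest: Cl > Xe > Se > Te > Tl > In.

Cl, Xe, Se, Te, Tl, In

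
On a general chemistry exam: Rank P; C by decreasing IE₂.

C, P

After 1 electron has been removed, what remains? P⁺ still has 4 valence electrons; C⁺ still has 3 valence electrons.
All are still removing valence electrons, so compare the +1 ions as you would atoms: IE_2 generally rises across a period (higher Z_eff) and falls down a group (larger shell), subject to the usual subshell exceptions.
Valence configurations: P⁺ [Ne]3s²3p², C⁺ [He]2s²2p¹.
The numbers (kJ/mol): P 1907, C 2353.
Hence IE_2: P < C.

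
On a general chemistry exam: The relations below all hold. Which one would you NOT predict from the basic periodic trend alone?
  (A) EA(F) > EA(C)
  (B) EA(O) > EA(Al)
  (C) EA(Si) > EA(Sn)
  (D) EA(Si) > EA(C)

The general trend: electron affinity increases across a period and decreases down a group.
(A) F (period 2, group 17) vs C (period 2, group 14): the stated order agrees with the simple trend.
(B) O (period 2, group 16) vs Al (period 3, group 13): the stated order agrees with the simple trend.
(C) Si (period 3, group 14) vs Sn (period 5, group 14): the stated order agrees with the simple trend.
(D) Si (period 3, group 14) vs C (period 2, group 14): the stated order contradicts the simple trend.
The exception is (D): Si's larger, more diffuse 3p orbitals accept an added electron slightly more readily than C's compact 2p.

(D)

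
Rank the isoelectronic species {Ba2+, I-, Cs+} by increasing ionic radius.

Ba2+, Cs+, I-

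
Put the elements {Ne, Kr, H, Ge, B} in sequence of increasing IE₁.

Ge < B < H < Kr < Ne

Removing the outermost electron gets harder across a period and easier down a group.
These span different periods and groups, so the two trends combine.
B > Ge: period and group pull opposite ways; the down-group shift dominates (801 vs 762 kJ/mol).
H > B: period and group pull opposite ways; the down-group shift dominates (1312 vs 801 kJ/mol).
Kr > H: the two effects oppose for this pair; the across-period effect wins (1351 vs 1312 kJ/mol).
Ne > Kr: Ne sits above Kr in group 18, so the down-group effect alone puts Ne higher.
Tabulated first ionization energy (kJ/mol): H 1312, B 801, Ne 2081, Ge 762, Kr 1351.
So from lowest to highest: Ge < B < H < Kr < Ne.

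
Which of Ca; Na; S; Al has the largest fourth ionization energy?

Al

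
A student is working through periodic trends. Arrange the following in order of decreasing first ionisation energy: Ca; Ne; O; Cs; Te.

O is in period 2, group 16; Ne is in period 2, group 18; Ca is in period 4, group 2; Te is in period 5, group 16; Cs is in period 6, group 1.
IE₁ increases left→right with effective nuclear charge and decreases top→bottom as the valence shell moves farther out.
These span different periods and groups, so the two trends combine.
Ca > Cs: both effects reinforce here, so Ca is clearly the higher of the two.
Te > Ca: the two effects oppose for this pair; the across-period effect wins (869 vs 590 kJ/mol).
O > Te: O sits above Te in group 16, so the down-group effect alone puts O higher.
Ne > O: Ne lies to the right of O in period 2, so the across-period effect alone puts Ne higher.
Approximate values (kJ/mol): O 1314, Ne 2081, Ca 590, Te 869, Cs 376.
So from highest to lowest: Ne > O > Te > Ca > Cs.

Ne, O, Te, Ca, Cs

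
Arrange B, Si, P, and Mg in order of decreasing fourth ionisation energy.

After 3 electrons have been removed, what remains? B³⁺ is the bare [He] core; Si³⁺ still has 1 valence electron; P³⁺ still has 2 valence electrons; Mg³⁺ is already 1 electron into the core.
Core electrons are held far more tightly than valence electrons, so Mg and B top the IE_4 order.
Valence configurations: Si³⁺ [Ne]3s¹, P³⁺ [Ne]3s².
Approximate IE_4 values (kJ/mol): B 25026, Si 4356, P 4964, Mg 10543.
Putting it together, IE_4: Si < P < Mg < B.

B > Mg > P > Si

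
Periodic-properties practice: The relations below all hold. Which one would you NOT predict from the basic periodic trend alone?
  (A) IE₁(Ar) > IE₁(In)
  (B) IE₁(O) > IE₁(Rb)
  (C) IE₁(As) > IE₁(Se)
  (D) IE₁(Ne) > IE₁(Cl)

(C)

The general trend: IE₁ increases across a period and decreases down a group.
(A) Ar (period 3, group 18) vs In (period 5, group 13): the stated order agrees with the simple trend.
(B) O (period 2, group 16) vs Rb (period 5, group 1): the stated order agrees with the simple trend.
(C) As (period 4, group 15) vs Se (period 4, group 16): the stated order contradicts the simple trend.
(D) Ne (period 2, group 18) vs Cl (period 3, group 17): the stated order agrees with the simple trend.
The exception is (C): Se (4p⁴) ionizes more easily than half-filled As (4p³).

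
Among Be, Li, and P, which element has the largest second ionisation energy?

Li

After 1 electron has been removed, what remains? Be⁺ still has 1 valence electron; Li⁺ is the bare [He] core; P⁺ still has 4 valence electrons.
Core electrons are held far more tightly than valence electrons, so Li tops the IE_2 order.
Valence configurations: Be⁺ [He]2s¹, P⁺ [Ne]3s²3p².
Tabulated IE_2 (kJ/mol): Be 1757, Li 7298, P 1907.
Overall IE_2 order: Be < P < Li.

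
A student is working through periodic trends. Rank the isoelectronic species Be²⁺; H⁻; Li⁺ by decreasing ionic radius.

All of these have 2 electrons, so size is governed by nuclear charge alone: the more protons, the stronger the pull on the same electron cloud, and the smaller the ion.
Nuclear charges: Be²⁺ (Z=4), Li⁺ (Z=3), H⁻ (Z=1).
Largest to smallest: H⁻ > Li⁺ > Be²⁺.

H⁻, Li⁺, Be²⁺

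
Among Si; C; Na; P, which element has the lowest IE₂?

Consider each +1 ion: Si⁺ still has 3 valence electrons; C⁺ still has 3 valence electrons; Na⁺ is the bare [Ne] core; P⁺ still has 4 valence electrons.
Pulling an electron out of a noble-gas core costs far more than removing a remaining valence electron, so Na sits at the high end of IE_2.
Valence configurations: Si⁺ [Ne]3s²3p¹, C⁺ [He]2s²2p¹, P⁺ [Ne]3s²3p².
Tabulated IE_2 (kJ/mol): Si 1577, C 2353, Na 4562, P 1907.
Hence IE_2: Si < P < C < Na.

Si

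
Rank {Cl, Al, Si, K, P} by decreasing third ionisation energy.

K > Cl > Si > P > Al

After 2 electrons have been removed, what remains? Cl²⁺ still has 5 valence electrons; Al²⁺ still has 1 valence electron; Si²⁺ still has 2 valence electrons; K²⁺ is already 1 electron into the core; P²⁺ still has 3 valence electrons.
Breaking into a closed-shell core is much more expensive than removing a leftover valence electron — K has the largest IE_3 here.
Valence configurations: Cl²⁺ [Ne]3s²3p³, Al²⁺ [Ne]3s¹, Si²⁺ [Ne]3s², P²⁺ [Ne]3s²3p¹.
P²⁺ loses a lone 3p electron whereas Si²⁺ must break into a filled 3s² pair, so IE_3(Si) > IE_3(P) even though P has the higher nuclear charge.
Tabulated IE_3 (kJ/mol): Cl 3822, Al 2745, Si 3232, K 4420, P 2914.
Hence IE_3: Al < P < Si < Cl < K.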